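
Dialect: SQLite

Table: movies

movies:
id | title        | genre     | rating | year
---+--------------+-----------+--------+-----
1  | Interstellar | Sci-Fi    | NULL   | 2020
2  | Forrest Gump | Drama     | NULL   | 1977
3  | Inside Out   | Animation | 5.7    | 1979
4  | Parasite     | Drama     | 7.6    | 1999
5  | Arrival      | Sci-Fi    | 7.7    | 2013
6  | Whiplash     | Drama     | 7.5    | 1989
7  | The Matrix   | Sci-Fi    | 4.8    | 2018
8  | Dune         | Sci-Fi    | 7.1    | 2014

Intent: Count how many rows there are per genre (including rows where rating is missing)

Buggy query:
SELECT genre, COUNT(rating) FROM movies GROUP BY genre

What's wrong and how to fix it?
Bug: COUNT(rating) skips NULLs, so groups with missing rating are undercounted

Fix: Replace COUNT(rating) with COUNT(*)

Corrected query:
SELECT genre, COUNT(*) FROM movies GROUP BY genre

Result:
genre     | COUNT(*)
----------+---------
Animation | 1       
Drama     | 3       
Sci-Fi    | 4       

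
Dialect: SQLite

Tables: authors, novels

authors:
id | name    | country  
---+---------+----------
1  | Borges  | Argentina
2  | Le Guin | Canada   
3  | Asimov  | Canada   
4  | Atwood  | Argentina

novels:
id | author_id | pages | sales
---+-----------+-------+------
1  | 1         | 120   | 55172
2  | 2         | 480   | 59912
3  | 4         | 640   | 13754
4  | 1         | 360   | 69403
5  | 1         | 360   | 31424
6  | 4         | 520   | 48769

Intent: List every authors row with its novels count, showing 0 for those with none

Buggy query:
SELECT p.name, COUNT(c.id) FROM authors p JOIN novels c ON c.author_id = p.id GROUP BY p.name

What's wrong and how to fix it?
Bug: INNER JOIN drops authors rows that have no matching novels rows

Fix: Use LEFT JOIN so parents without children still appear (COUNT(c.id) gives 0)

Corrected query:
SELECT p.name, COUNT(c.id) FROM authors p LEFT JOIN novels c ON c.author_id = p.id GROUP BY p.name

Result:
name    | COUNT(c.id)
--------+------------
Asimov  | 0          
Atwood  | 2          
Borges  | 3          
Le Guin | 1          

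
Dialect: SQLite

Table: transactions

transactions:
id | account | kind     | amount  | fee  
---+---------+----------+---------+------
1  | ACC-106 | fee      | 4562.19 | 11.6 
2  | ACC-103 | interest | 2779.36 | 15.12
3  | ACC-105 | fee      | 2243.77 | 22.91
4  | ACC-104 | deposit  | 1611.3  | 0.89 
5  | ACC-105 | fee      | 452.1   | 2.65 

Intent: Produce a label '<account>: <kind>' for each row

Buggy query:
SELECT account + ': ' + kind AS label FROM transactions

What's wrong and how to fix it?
Bug: SQLite uses || for string concatenation; + coerces text to numbers (yielding 0)

Fix: Use the || operator for string concatenation

Corrected query:
SELECT account || ': ' || kind AS label FROM transactions

Result:
label            
-----------------
ACC-106: fee     
ACC-103: interest
ACC-105: fee     
ACC-104: deposit 
ACC-105: fee     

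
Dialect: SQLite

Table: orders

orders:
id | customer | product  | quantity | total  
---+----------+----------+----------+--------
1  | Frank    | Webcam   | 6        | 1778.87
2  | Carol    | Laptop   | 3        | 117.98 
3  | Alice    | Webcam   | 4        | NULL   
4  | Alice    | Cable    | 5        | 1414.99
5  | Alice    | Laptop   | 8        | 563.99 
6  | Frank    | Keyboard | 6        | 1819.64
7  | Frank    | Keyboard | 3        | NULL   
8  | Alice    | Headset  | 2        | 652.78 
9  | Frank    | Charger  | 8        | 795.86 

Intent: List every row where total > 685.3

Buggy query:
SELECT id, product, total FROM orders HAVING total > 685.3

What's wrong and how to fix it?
Bug: HAVING filters the output of aggregation, but this query has no GROUP BY and no aggregate functions, so SQLite rejects it (HAVING clause on a non-aggregate query); the condition here is per row

Fix: Use WHERE for row-level filtering

Corrected query:
SELECT id, product, total FROM orders WHERE total > 685.3

Result:
id | product  | total  
---+----------+--------
1  | Webcam   | 1778.87
4  | Cable    | 1414.99
6  | Keyboard | 1819.64
9  | Charger  | 795.86 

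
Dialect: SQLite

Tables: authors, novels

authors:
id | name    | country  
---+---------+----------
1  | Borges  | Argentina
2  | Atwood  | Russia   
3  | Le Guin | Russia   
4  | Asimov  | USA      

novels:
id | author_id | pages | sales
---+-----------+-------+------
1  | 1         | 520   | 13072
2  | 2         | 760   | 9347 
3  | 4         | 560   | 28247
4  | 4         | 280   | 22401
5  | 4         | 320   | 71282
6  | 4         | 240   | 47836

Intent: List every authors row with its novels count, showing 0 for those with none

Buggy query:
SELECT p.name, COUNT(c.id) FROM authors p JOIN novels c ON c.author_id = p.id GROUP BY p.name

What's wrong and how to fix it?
Bug: An inner join excludes parents with zero children

Fix: Switch to LEFT JOIN to retain unmatched parent rows

Corrected query:
SELECT p.name, COUNT(c.id) FROM authors p LEFT JOIN novels c ON c.author_id = p.id GROUP BY p.name

Result:
name    | COUNT(c.id)
--------+------------
Asimov  | 4          
Atwood  | 1          
Borges  | 1          
Le Guin | 0          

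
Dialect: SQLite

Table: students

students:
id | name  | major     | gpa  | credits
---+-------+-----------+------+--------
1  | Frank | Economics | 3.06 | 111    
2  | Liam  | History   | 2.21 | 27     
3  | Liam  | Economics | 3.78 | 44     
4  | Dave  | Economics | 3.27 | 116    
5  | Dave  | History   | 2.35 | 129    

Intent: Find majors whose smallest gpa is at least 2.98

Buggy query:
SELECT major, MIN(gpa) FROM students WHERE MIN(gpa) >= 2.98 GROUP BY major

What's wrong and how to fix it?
Bug: Aggregates like MIN are computed per group after WHERE runs

Fix: Use HAVING for the per-group MIN condition

Corrected query:
SELECT major, MIN(gpa) FROM students GROUP BY major HAVING MIN(gpa) >= 2.98

Result:
major     | MIN(gpa)
----------+---------
Economics | 3.06    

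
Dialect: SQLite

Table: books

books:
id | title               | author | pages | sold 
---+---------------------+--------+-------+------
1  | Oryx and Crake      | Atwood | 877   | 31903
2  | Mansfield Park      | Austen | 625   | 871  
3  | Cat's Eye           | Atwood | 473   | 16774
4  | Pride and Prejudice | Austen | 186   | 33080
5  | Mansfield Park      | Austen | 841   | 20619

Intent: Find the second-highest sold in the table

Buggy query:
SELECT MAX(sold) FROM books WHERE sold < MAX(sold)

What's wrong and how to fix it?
Bug: MAX(sold) on the right of the comparison is an aggregate-in-WHERE error

Fix: Compute the overall MAX in a subquery, then take MAX of rows below it

Corrected query:
SELECT MAX(sold) FROM books WHERE sold < (SELECT MAX(sold) FROM books)

Result:
MAX(sold)
---------
31903    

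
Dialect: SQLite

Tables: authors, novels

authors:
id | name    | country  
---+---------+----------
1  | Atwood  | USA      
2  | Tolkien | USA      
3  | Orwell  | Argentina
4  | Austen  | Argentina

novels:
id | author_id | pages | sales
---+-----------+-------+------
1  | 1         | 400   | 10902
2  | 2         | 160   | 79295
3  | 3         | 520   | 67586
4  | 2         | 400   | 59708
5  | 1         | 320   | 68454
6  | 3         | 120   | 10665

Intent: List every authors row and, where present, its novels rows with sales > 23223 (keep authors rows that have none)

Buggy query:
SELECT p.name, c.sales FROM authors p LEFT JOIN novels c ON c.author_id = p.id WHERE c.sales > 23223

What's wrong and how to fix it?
Bug: A WHERE condition on the right-hand table after LEFT JOIN drops unmatched parents

Fix: Put 'c.sales > 23223' in the JOIN's ON clause instead of WHERE

Corrected query:
SELECT p.name, c.sales FROM authors p LEFT JOIN novels c ON c.author_id = p.id AND c.sales > 23223

Result:
name    | sales
--------+------
Atwood  | 68454
Tolkien | 59708
Tolkien | 79295
Orwell  | 67586
Austen  | NULL 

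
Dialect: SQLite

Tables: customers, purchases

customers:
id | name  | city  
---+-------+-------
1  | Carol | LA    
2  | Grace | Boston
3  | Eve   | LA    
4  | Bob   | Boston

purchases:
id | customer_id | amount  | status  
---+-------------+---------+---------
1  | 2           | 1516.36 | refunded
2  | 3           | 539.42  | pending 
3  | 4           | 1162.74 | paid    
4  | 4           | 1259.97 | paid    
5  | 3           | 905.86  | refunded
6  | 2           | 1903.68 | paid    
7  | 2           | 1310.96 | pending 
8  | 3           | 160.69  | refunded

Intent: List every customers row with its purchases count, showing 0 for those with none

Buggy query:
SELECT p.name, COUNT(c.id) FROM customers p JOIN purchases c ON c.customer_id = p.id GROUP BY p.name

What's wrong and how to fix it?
Bug: INNER JOIN drops customers rows that have no matching purchases rows

Fix: Switch to LEFT JOIN to retain unmatched parent rows

Corrected query:
SELECT p.name, COUNT(c.id) FROM customers p LEFT JOIN purchases c ON c.customer_id = p.id GROUP BY p.name

Result:
name  | COUNT(c.id)
------+------------
Bob   | 2          
Carol | 0          
Eve   | 3          
Grace | 3          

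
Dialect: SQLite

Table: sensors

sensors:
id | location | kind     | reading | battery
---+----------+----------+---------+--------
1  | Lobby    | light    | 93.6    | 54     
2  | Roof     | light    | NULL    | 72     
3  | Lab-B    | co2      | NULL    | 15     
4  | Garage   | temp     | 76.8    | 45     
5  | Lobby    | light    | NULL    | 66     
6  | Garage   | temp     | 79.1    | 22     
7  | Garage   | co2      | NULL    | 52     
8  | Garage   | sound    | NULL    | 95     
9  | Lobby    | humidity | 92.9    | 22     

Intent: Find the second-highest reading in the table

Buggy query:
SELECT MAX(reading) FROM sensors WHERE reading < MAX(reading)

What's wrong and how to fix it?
Bug: MAX(reading) on the right of the comparison is an aggregate-in-WHERE error

Fix: Put the inner MAX in a scalar subquery

Corrected query:
SELECT MAX(reading) FROM sensors WHERE reading < (SELECT MAX(reading) FROM sensors)

Result:
MAX(reading)
------------
92.9        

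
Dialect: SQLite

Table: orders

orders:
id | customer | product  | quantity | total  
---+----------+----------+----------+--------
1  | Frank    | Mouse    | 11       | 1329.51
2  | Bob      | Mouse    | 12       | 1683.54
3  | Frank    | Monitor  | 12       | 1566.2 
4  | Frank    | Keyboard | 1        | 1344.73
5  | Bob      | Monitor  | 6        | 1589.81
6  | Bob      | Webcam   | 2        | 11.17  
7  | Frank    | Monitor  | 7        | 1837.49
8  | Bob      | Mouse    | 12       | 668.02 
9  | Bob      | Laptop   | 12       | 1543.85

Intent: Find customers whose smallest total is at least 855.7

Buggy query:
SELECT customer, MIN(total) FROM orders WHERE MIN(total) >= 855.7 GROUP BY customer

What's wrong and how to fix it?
Bug: MIN() in WHERE is a misuse of aggregate

Fix: Use HAVING for the per-group MIN condition

Corrected query:
SELECT customer, MIN(total) FROM orders GROUP BY customer HAVING MIN(total) >= 855.7

Result:
customer | MIN(total)
---------+-----------
Frank    | 1329.51   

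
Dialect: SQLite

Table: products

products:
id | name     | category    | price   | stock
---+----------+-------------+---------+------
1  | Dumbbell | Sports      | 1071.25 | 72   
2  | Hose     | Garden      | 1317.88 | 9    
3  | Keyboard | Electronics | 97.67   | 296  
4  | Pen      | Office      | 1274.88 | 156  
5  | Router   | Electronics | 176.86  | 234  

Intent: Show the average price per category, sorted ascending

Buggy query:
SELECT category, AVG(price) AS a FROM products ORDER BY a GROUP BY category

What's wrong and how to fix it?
Bug: GROUP BY must precede ORDER BY

Fix: Reorder: SELECT … FROM … GROUP BY … ORDER BY …

Corrected query:
SELECT category, AVG(price) AS a FROM products GROUP BY category ORDER BY a

Result:
category    | a      
------------+--------
Electronics | 137.265
Sports      | 1071.25
Office      | 1274.88
Garden      | 1317.88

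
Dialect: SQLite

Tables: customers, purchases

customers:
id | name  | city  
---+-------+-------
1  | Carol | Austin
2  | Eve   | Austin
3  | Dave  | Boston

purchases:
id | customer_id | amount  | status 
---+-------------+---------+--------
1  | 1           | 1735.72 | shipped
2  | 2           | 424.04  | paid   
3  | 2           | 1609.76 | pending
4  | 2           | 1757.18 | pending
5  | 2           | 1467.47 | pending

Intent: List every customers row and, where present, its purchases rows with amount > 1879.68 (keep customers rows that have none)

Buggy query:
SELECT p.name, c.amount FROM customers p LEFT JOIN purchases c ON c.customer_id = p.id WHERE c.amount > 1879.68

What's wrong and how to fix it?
Bug: A WHERE condition on the right-hand table after LEFT JOIN drops unmatched parents

Fix: Put 'c.amount > 1879.68' in the JOIN's ON clause instead of WHERE

Corrected query:
SELECT p.name, c.amount FROM customers p LEFT JOIN purchases c ON c.customer_id = p.id AND c.amount > 1879.68

Result:
name  | amount
------+-------
Carol | NULL  
Eve   | NULL  
Dave  | NULL  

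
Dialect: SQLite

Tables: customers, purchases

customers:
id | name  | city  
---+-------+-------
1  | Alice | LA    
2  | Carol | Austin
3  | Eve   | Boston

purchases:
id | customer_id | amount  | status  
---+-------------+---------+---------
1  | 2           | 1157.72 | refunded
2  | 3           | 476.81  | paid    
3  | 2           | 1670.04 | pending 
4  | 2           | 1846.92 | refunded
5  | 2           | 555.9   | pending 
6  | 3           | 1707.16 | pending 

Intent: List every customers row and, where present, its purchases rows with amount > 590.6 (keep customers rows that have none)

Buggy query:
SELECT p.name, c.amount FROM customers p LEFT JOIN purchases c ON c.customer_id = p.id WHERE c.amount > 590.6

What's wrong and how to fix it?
Bug: A WHERE condition on the right-hand table after LEFT JOIN drops unmatched parents

Fix: Put 'c.amount > 590.6' in the JOIN's ON clause instead of WHERE

Corrected query:
SELECT p.name, c.amount FROM customers p LEFT JOIN purchases c ON c.customer_id = p.id AND c.amount > 590.6

Result:
name  | amount 
------+--------
Alice | NULL   
Carol | 1157.72
Carol | 1670.04
Carol | 1846.92
Eve   | 1707.16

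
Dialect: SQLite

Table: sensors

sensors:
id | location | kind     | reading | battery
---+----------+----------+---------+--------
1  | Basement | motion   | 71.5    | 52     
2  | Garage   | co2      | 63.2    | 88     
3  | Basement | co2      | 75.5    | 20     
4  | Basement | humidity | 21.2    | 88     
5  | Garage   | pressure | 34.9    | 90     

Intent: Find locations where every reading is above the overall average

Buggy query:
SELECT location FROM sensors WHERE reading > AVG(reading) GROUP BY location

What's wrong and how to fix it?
Bug: AVG() is an aggregate; it can't sit directly in WHERE

Fix: Use a subquery for AVG and a HAVING MIN(...) filter so the condition holds for every row in the group

Corrected query:
SELECT location FROM sensors GROUP BY location HAVING MIN(reading) > (SELECT AVG(reading) FROM sensors)

Result:
(no rows)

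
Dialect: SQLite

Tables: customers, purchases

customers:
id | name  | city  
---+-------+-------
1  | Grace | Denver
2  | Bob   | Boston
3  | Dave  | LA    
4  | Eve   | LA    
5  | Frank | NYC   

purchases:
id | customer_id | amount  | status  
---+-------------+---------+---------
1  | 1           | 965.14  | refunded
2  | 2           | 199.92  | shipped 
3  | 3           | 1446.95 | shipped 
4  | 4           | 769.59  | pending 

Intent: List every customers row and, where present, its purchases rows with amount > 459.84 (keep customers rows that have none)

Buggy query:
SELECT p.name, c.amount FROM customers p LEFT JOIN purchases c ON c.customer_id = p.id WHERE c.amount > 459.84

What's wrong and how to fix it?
Bug: Filtering c.amount in WHERE discards the NULL rows produced by LEFT JOIN, turning it into an inner join

Fix: Put 'c.amount > 459.84' in the JOIN's ON clause instead of WHERE

Corrected query:
SELECT p.name, c.amount FROM customers p LEFT JOIN purchases c ON c.customer_id = p.id AND c.amount > 459.84

Result:
name  | amount 
------+--------
Grace | 965.14 
Bob   | NULL   
Dave  | 1446.95
Eve   | 769.59 
Frank | NULL   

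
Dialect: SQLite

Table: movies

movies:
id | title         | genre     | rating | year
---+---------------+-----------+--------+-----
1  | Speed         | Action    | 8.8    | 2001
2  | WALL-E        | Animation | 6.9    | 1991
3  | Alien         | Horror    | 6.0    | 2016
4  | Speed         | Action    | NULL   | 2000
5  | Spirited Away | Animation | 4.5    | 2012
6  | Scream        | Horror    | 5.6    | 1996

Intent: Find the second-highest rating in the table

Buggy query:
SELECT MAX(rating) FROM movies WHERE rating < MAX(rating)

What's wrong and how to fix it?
Bug: The inner MAX is an aggregate inside WHERE, which is not allowed

Fix: Compute the overall MAX in a subquery, then take MAX of rows below it

Corrected query:
SELECT MAX(rating) FROM movies WHERE rating < (SELECT MAX(rating) FROM movies)

Result:
MAX(rating)
-----------
6.9        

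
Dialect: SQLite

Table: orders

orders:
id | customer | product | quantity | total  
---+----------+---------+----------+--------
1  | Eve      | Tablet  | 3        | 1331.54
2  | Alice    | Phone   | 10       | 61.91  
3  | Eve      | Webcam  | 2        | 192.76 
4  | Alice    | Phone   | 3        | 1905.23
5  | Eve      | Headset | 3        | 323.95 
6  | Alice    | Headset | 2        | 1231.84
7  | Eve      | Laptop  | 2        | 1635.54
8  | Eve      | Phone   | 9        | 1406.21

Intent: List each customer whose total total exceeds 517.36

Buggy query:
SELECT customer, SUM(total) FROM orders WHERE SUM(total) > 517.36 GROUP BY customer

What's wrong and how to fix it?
Bug: WHERE runs before GROUP BY, so aggregates aren't available there

Fix: Use HAVING (which filters groups after aggregation) instead of WHERE

Corrected query:
SELECT customer, SUM(total) FROM orders GROUP BY customer HAVING SUM(total) > 517.36

Result:
customer | SUM(total)
---------+-----------
Alice    | 3198.98   
Eve      | 4890      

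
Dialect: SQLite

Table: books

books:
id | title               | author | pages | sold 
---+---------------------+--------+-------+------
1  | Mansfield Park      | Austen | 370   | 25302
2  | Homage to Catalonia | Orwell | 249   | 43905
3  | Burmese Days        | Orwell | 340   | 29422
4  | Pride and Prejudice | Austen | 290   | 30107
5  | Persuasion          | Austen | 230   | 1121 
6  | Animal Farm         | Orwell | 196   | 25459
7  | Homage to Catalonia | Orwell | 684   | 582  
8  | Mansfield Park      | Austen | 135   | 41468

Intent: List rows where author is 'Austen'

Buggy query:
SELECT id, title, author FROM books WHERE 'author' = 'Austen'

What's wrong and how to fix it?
Bug: 'author' in single quotes is a string literal, not the column; the comparison is literal-vs-literal and never true

Fix: Remove the quotes around the column name (or use double quotes for an identifier)

Corrected query:
SELECT id, title, author FROM books WHERE author = 'Austen'

Result:
id | title               | author
---+---------------------+-------
1  | Mansfield Park      | Austen
4  | Pride and Prejudice | Austen
5  | Persuasion          | Austen
8  | Mansfield Park      | Austen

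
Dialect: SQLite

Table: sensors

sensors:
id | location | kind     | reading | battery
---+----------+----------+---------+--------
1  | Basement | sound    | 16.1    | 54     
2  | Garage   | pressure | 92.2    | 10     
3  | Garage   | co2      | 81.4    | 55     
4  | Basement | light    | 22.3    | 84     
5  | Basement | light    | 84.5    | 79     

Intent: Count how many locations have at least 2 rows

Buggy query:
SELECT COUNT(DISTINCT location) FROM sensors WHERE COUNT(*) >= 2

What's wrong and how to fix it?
Bug: COUNT(*) cannot appear in WHERE; the per-group count doesn't exist yet

Fix: Use a subquery that GROUPs and filters with HAVING, then count its rows

Corrected query:
SELECT COUNT(*) FROM (SELECT location FROM sensors GROUP BY location HAVING COUNT(*) >= 2)

Result:
COUNT(*)
--------
2       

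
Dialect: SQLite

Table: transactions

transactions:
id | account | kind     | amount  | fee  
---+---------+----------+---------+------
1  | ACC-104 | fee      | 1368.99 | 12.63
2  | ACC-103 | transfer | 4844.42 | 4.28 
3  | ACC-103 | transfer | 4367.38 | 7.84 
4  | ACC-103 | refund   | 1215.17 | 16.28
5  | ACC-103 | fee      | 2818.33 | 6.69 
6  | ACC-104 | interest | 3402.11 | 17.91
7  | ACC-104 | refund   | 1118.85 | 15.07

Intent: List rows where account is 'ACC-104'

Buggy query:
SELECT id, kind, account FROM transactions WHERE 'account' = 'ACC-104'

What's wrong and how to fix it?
Bug: Single quotes denote string literals in SQL; the column name is being compared as a constant string

Fix: Remove the quotes around the column name (or use double quotes for an identifier)

Corrected query:
SELECT id, kind, account FROM transactions WHERE account = 'ACC-104'

Result:
id | kind     | account
---+----------+--------
1  | fee      | ACC-104
6  | interest | ACC-104
7  | refund   | ACC-104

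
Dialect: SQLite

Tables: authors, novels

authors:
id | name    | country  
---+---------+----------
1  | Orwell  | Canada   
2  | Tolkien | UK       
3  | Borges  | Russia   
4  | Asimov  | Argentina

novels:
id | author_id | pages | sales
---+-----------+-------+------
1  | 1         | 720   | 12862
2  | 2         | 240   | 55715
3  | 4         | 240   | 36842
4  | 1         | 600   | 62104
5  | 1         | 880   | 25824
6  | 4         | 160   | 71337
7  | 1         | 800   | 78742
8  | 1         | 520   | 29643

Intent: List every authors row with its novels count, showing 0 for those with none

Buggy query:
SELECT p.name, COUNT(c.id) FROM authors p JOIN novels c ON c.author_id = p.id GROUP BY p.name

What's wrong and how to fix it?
Bug: An inner join excludes parents with zero children

Fix: Use LEFT JOIN so parents without children still appear (COUNT(c.id) gives 0)

Corrected query:
SELECT p.name, COUNT(c.id) FROM authors p LEFT JOIN novels c ON c.author_id = p.id GROUP BY p.name

Result:
name    | COUNT(c.id)
--------+------------
Asimov  | 2          
Borges  | 0          
Orwell  | 5          
Tolkien | 1          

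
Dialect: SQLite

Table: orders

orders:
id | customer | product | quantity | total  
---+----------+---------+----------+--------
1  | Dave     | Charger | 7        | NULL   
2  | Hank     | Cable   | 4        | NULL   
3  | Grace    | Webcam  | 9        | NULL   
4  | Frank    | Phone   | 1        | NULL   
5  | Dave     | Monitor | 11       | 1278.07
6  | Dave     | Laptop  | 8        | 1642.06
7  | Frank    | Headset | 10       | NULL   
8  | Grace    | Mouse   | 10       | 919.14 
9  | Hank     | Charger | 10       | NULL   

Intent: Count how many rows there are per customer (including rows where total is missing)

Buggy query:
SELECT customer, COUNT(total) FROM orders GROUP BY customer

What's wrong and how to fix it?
Bug: COUNT(total) skips NULLs, so groups with missing total are undercounted

Fix: Use COUNT(*) to count all rows regardless of NULL

Corrected query:
SELECT customer, COUNT(*) FROM orders GROUP BY customer

Result:
customer | COUNT(*)
---------+---------
Dave     | 3       
Frank    | 2       
Grace    | 2       
Hank     | 2       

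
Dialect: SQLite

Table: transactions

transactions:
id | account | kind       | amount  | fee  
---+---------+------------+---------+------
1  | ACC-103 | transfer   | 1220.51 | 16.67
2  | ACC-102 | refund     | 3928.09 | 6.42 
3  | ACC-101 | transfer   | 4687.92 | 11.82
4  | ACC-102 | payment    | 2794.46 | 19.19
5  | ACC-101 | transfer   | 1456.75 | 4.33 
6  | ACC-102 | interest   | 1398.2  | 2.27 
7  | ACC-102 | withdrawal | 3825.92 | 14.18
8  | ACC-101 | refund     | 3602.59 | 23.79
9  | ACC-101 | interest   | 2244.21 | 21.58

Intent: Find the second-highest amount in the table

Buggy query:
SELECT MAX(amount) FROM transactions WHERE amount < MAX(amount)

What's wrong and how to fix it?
Bug: The inner MAX is an aggregate inside WHERE, which is not allowed

Fix: Compute the overall MAX in a subquery, then take MAX of rows below it

Corrected query:
SELECT MAX(amount) FROM transactions WHERE amount < (SELECT MAX(amount) FROM transactions)

Result:
MAX(amount)
-----------
3928.09    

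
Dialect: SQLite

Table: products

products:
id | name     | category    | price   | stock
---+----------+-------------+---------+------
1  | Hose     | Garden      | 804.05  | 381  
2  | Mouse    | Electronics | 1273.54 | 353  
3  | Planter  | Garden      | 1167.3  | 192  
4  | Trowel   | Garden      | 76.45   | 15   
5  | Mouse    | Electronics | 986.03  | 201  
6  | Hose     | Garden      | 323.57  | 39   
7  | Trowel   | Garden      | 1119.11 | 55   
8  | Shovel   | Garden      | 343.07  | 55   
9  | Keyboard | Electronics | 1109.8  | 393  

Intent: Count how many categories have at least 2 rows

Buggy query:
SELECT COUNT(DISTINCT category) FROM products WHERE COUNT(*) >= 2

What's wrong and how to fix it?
Bug: COUNT(*) cannot appear in WHERE; the per-group count doesn't exist yet

Fix: Group first with HAVING COUNT(*) >= 2, then COUNT the resulting groups

Corrected query:
SELECT COUNT(*) FROM (SELECT category FROM products GROUP BY category HAVING COUNT(*) >= 2)

Result:
COUNT(*)
--------
2       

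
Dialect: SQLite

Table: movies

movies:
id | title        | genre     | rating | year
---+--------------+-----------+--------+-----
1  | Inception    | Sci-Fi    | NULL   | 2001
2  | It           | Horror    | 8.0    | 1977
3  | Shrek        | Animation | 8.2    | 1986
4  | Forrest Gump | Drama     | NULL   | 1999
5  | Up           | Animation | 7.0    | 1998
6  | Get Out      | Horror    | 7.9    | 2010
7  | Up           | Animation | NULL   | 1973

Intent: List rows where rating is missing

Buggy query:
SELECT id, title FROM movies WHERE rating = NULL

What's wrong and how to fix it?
Bug: '= NULL' is always unknown in SQL three-valued logic, so no rows match

Fix: Replace '= NULL' with 'IS NULL'

Corrected query:
SELECT id, title FROM movies WHERE rating IS NULL

Result:
id | title       
---+-------------
1  | Inception   
4  | Forrest Gump
7  | Up          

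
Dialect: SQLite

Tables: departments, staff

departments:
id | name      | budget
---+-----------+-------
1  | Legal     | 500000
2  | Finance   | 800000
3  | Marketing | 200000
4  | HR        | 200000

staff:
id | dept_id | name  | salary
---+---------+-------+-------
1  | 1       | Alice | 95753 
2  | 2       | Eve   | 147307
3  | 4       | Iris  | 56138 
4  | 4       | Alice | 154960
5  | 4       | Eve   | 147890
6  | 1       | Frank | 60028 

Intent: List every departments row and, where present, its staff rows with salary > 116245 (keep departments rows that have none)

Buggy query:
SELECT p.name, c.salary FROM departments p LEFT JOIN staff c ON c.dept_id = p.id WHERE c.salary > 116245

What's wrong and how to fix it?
Bug: Filtering c.salary in WHERE discards the NULL rows produced by LEFT JOIN, turning it into an inner join

Fix: Move the right-table condition into the ON clause so unmatched parents are kept

Corrected query:
SELECT p.name, c.salary FROM departments p LEFT JOIN staff c ON c.dept_id = p.id AND c.salary > 116245

Result:
name      | salary
----------+-------
Legal     | NULL  
Finance   | 147307
Marketing | NULL  
HR        | 147890
HR        | 154960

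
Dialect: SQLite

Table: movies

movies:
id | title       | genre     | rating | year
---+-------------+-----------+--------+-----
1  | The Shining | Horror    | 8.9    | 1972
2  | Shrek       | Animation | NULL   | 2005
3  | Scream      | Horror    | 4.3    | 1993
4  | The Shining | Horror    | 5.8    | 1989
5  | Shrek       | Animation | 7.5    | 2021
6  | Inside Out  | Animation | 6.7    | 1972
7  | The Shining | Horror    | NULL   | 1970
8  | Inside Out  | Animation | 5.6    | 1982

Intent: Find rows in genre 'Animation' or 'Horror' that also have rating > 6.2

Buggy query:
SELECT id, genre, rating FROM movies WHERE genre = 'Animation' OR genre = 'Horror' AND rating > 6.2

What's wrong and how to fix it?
Bug: AND binds tighter than OR, so this parses as genre = 'Animation' OR (genre = 'Horror' AND rating > 6.2)

Fix: Add parentheses around the OR so the AND applies to both alternatives

Corrected query:
SELECT id, genre, rating FROM movies WHERE (genre = 'Animation' OR genre = 'Horror') AND rating > 6.2

Result:
id | genre     | rating
---+-----------+-------
1  | Horror    | 8.9   
5  | Animation | 7.5   
6  | Animation | 6.7   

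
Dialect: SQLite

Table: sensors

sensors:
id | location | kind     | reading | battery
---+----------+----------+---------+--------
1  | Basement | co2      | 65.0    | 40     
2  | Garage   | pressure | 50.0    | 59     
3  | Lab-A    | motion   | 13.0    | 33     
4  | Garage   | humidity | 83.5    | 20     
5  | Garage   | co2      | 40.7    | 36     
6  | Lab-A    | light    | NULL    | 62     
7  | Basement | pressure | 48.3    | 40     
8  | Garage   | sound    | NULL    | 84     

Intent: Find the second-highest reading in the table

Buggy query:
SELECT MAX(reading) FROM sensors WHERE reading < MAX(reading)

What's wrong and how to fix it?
Bug: The inner MAX is an aggregate inside WHERE, which is not allowed

Fix: Compute the overall MAX in a subquery, then take MAX of rows below it

Corrected query:
SELECT MAX(reading) FROM sensors WHERE reading < (SELECT MAX(reading) FROM sensors)

Result:
MAX(reading)
------------
65          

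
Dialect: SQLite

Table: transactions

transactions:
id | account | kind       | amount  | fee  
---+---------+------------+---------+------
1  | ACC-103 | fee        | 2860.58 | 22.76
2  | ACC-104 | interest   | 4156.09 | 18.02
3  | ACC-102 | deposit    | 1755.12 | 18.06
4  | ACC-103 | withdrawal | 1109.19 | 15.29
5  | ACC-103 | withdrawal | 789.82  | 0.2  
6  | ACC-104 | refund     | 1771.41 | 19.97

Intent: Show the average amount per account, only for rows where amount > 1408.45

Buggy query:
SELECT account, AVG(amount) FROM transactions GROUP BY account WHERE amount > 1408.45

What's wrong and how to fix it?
Bug: WHERE cannot follow GROUP BY

Fix: Move the WHERE clause before GROUP BY

Corrected query:
SELECT account, AVG(amount) FROM transactions WHERE amount > 1408.45 GROUP BY account

Result:
account | AVG(amount)
--------+------------
ACC-102 | 1755.12    
ACC-103 | 2860.58    
ACC-104 | 2963.75    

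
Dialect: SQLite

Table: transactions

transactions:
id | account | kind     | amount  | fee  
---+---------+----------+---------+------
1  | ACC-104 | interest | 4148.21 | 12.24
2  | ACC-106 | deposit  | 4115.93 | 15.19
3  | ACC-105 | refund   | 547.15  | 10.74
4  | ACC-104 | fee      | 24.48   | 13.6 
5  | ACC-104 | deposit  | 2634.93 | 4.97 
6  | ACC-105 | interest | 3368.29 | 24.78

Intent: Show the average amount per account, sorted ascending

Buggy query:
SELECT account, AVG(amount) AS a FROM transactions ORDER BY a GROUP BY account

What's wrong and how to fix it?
Bug: GROUP BY must precede ORDER BY

Fix: Reorder: SELECT … FROM … GROUP BY … ORDER BY …

Corrected query:
SELECT account, AVG(amount) AS a FROM transactions GROUP BY account ORDER BY a

Result:
account | a          
--------+------------
ACC-105 | 1957.72    
ACC-104 | 2269.206667
ACC-106 | 4115.93    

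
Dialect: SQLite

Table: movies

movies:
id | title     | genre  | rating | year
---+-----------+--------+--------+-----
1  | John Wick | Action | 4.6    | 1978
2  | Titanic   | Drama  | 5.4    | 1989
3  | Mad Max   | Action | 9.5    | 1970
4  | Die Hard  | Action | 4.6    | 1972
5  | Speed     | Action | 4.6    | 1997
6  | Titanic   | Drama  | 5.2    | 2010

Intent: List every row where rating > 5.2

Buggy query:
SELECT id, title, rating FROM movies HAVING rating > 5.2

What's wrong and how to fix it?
Bug: HAVING filters the output of aggregation, but this query has no GROUP BY and no aggregate functions, so SQLite rejects it (HAVING clause on a non-aggregate query); the condition here is per row

Fix: Replace HAVING with WHERE since the condition applies to individual rows

Corrected query:
SELECT id, title, rating FROM movies WHERE rating > 5.2

Result:
id | title   | rating
---+---------+-------
2  | Titanic | 5.4   
3  | Mad Max | 9.5   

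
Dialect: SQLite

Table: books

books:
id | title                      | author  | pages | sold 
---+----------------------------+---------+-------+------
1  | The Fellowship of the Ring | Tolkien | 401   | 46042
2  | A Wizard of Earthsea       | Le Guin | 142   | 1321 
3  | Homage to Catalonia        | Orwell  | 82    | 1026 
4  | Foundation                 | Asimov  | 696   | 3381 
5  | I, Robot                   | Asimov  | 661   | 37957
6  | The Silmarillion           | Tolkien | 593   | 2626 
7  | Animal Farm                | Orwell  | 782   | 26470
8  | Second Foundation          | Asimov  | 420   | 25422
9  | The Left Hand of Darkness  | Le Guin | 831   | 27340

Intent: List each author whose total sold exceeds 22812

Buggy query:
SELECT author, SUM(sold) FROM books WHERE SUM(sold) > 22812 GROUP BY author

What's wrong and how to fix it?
Bug: WHERE runs before GROUP BY, so aggregates aren't available there

Fix: Move the aggregate condition to a HAVING clause

Corrected query:
SELECT author, SUM(sold) FROM books GROUP BY author HAVING SUM(sold) > 22812

Result:
author  | SUM(sold)
--------+----------
Asimov  | 66760    
Le Guin | 28661    
Orwell  | 27496    
Tolkien | 48668    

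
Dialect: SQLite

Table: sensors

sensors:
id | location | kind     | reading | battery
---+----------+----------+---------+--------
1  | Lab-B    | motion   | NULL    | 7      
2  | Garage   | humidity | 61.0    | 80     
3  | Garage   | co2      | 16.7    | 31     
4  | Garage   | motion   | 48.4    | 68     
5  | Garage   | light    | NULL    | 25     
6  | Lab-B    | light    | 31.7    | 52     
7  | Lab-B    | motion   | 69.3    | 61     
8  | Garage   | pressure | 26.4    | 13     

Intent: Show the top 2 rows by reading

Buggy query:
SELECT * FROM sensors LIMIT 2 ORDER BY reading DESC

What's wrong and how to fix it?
Bug: LIMIT must come after ORDER BY

Fix: Sort with ORDER BY, then apply LIMIT

Corrected query:
SELECT * FROM sensors ORDER BY reading DESC LIMIT 2

Result:
id | location | kind     | reading | battery
---+----------+----------+---------+--------
7  | Lab-B    | motion   | 69.3    | 61     
2  | Garage   | humidity | 61      | 80     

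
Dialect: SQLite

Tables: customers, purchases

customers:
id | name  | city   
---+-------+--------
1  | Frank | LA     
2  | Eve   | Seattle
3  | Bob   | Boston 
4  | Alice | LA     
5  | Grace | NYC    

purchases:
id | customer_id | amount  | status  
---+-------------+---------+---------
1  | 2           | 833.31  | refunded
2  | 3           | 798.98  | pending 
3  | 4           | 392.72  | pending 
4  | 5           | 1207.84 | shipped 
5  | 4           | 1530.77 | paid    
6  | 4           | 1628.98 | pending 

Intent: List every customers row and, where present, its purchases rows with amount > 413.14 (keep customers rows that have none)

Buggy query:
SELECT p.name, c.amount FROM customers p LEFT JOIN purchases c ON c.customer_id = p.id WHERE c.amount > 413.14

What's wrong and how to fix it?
Bug: A WHERE condition on the right-hand table after LEFT JOIN drops unmatched parents

Fix: Put 'c.amount > 413.14' in the JOIN's ON clause instead of WHERE

Corrected query:
SELECT p.name, c.amount FROM customers p LEFT JOIN purchases c ON c.customer_id = p.id AND c.amount > 413.14

Result:
name  | amount 
------+--------
Frank | NULL   
Eve   | 833.31 
Bob   | 798.98 
Alice | 1530.77
Alice | 1628.98
Grace | 1207.84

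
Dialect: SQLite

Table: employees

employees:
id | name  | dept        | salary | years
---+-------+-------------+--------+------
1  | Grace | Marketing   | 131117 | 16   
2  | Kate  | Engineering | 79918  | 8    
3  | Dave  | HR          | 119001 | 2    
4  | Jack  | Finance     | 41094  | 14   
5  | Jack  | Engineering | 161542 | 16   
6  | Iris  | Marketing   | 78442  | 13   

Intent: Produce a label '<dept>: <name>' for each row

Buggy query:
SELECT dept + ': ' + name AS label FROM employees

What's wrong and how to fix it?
Bug: SQLite uses || for string concatenation; + coerces text to numbers (yielding 0)

Fix: Replace + with || to concatenate text

Corrected query:
SELECT dept || ': ' || name AS label FROM employees

Result:
label            
-----------------
Marketing: Grace 
Engineering: Kate
HR: Dave         
Finance: Jack    
Engineering: Jack
Marketing: Iris  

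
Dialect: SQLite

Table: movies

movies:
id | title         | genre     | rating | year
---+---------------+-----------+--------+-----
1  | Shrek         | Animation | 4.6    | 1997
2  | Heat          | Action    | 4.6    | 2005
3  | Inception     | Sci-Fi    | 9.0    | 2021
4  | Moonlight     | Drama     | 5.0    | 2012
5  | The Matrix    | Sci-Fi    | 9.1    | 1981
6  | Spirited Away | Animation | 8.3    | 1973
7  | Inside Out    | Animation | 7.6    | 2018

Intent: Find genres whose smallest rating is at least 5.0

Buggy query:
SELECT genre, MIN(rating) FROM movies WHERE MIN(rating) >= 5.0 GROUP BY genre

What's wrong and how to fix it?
Bug: MIN() in WHERE is a misuse of aggregate

Fix: Use HAVING for the per-group MIN condition

Corrected query:
SELECT genre, MIN(rating) FROM movies GROUP BY genre HAVING MIN(rating) >= 5.0

Result:
genre  | MIN(rating)
-------+------------
Drama  | 5          
Sci-Fi | 9          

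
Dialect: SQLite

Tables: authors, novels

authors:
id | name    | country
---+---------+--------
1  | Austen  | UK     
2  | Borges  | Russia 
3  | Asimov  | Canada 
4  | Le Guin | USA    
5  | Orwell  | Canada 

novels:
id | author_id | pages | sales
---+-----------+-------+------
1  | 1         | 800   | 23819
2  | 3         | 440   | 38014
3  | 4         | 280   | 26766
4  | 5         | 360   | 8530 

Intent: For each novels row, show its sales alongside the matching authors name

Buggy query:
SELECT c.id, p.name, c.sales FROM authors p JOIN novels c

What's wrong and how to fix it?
Bug: Missing join condition: each novels row is matched to all authors rows instead of just its own

Fix: Add ON c.author_id = p.id to the JOIN

Corrected query:
SELECT c.id, p.name, c.sales FROM authors p JOIN novels c ON c.author_id = p.id

Result:
id | name    | sales
---+---------+------
1  | Austen  | 23819
2  | Asimov  | 38014
3  | Le Guin | 26766
4  | Orwell  | 8530 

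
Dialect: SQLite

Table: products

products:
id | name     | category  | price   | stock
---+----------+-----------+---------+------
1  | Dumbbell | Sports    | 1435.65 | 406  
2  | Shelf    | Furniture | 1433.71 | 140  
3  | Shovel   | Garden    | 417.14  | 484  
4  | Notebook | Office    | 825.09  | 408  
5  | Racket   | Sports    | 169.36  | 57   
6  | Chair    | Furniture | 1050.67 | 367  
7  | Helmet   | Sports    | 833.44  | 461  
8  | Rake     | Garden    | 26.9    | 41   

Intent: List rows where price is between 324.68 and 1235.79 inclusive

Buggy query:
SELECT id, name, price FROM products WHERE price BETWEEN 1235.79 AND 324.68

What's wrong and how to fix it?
Bug: BETWEEN expects the lower bound first; with 1235.79 AND 324.68 the range is empty

Fix: Swap the bounds so the smaller value comes first

Corrected query:
SELECT id, name, price FROM products WHERE price BETWEEN 324.68 AND 1235.79

Result:
id | name     | price  
---+----------+--------
3  | Shovel   | 417.14 
4  | Notebook | 825.09 
6  | Chair    | 1050.67
7  | Helmet   | 833.44 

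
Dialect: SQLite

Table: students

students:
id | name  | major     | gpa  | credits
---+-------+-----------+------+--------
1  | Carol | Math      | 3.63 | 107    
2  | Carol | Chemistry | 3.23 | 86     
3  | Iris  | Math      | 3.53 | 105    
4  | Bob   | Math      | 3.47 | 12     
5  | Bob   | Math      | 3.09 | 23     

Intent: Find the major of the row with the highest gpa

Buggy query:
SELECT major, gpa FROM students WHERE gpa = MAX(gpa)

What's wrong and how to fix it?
Bug: MAX(gpa) is an aggregate and cannot be used directly in WHERE

Fix: Wrap MAX in a scalar subquery so WHERE compares against a single value

Corrected query:
SELECT major, gpa FROM students WHERE gpa = (SELECT MAX(gpa) FROM students)

Result:
major | gpa 
------+-----
Math  | 3.63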